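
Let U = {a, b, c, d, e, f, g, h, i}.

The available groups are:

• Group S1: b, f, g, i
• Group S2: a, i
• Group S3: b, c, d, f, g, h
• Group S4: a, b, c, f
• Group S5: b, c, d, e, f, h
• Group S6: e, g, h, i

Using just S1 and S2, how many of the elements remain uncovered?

4

Union of S1, S2 = {a, b, f, g, i}.
Not covered: c, d, e, h — 4 elements.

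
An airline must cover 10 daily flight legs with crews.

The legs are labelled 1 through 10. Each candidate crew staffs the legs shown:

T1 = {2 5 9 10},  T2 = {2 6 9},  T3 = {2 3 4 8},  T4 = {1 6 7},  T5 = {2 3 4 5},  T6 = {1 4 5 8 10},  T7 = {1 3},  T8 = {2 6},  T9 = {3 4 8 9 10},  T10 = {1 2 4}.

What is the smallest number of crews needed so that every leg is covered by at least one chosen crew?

3

T1 and T4 and T9 together: T1 ∪ T4 ∪ T9 = {1, 2, 3, 4, 5, 6, 7, 8, 9, 10} — every leg is covered.
Only T4 contains 7, so T4 is forced; the remaining 7 legs need at least 2 more crews (each remaining crew adds at most 5) — so at least 3 crews are needed, and 3 is optimal.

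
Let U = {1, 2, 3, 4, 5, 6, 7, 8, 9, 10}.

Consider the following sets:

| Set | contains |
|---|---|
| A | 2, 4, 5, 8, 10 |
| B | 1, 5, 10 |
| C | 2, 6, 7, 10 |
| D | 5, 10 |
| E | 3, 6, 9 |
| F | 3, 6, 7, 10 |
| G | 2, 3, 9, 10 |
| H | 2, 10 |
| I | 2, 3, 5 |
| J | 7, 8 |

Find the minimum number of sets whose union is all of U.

Take {A, B, C, G}. Their union is {1, 2, 3, 4, 5, 6, 7, 8, 9, 10}, which is all 10 elements.
Only B contains 1, so B is forced; the remaining 7 elements need at least 3 more sets (each remaining set adds at most 3) — so at least 4 sets are needed, and 4 is optimal.

4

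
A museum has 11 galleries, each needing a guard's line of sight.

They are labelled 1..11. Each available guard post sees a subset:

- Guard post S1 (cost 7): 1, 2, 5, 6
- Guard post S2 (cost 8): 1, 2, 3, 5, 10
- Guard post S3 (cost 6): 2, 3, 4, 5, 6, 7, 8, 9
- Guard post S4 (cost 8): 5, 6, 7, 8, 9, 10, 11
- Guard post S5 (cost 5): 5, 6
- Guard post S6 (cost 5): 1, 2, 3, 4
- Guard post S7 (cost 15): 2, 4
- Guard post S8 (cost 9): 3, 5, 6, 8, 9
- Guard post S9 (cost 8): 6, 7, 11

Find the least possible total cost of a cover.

S4, S6 together cover every gallery (S4 ∪ S6 = {1, 2, 3, 4, 5, 6, 7, 8, 9, 10, 11}); total cost 8 + 5 = 13.
The greedy pick S3, S2, S4 costs 22; no covering selection beats 13.

13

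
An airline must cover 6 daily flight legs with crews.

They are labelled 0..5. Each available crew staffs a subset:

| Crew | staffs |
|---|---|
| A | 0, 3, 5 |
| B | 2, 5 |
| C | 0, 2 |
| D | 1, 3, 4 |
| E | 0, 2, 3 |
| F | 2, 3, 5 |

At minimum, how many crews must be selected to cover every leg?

Take {B, D, E}. Their union is {0, 1, 2, 3, 4, 5}, which is all 6 legs.
Only D contains 1, so D is forced; the remaining 3 legs need at least 2 more crews (each remaining crew adds at most 2) — so at least 3 crews are needed, and 3 is optimal.

3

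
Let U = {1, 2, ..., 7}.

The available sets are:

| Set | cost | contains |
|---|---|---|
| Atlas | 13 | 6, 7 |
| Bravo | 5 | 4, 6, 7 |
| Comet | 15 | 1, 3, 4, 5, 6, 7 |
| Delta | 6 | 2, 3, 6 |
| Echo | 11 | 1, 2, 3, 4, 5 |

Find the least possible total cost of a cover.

16

Bravo, Echo together cover every item (Bravo ∪ Echo = {1, 2, 3, 4, 5, 6, 7}); total cost 5 + 11 = 16.
No covering selection has total cost below 16.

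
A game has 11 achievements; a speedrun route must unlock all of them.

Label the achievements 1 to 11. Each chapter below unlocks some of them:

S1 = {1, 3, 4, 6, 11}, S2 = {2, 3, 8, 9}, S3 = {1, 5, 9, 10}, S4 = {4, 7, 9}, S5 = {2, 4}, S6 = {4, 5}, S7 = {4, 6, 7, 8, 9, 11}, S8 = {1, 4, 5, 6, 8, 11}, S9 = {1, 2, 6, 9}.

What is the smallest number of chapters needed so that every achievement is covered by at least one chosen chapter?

3

Take {S2, S3, S7}. Their union is {1, 2, 3, 4, 5, 6, 7, 8, 9, 10, 11}, which is all 11 achievements.
Only S3 contains 10, so S3 is forced; the remaining 7 achievements need at least 2 more chapters (each remaining chapter adds at most 5) — so at least 3 chapters are needed, and 3 is optimal.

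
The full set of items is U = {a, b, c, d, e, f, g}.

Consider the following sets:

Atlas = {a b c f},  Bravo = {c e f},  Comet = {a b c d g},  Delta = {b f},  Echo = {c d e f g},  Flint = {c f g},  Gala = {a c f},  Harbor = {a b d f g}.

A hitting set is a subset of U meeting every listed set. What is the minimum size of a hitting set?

2

H = {d, f} meets every set (each contains at least one member of H), and |H| = 2.
No single item lies in every set, so at least 2 are needed and 2 is optimal.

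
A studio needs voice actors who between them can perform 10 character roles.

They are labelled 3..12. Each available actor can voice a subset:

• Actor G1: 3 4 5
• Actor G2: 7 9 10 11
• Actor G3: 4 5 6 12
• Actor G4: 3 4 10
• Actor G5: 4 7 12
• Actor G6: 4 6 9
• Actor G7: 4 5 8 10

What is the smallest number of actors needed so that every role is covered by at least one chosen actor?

G1 and G2 and G3 and G7 together: G1 ∪ G2 ∪ G3 ∪ G7 = {3, 4, 5, 6, 7, 8, 9, 10, 11, 12} — every role is covered.
No 3 of the 7 actors cover everything (all 35 combinations miss at least one role), so 4 is optimal.

4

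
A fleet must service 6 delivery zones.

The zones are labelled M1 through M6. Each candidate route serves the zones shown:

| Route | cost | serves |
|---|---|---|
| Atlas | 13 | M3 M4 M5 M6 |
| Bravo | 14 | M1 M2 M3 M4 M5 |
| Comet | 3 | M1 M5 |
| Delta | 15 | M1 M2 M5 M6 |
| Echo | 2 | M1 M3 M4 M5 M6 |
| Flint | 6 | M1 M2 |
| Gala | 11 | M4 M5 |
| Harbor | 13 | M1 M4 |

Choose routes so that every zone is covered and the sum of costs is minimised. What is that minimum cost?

8

Echo, Flint together cover every zone (Echo ∪ Flint = {M1, M2, M3, M4, M5, M6}); total cost 2 + 6 = 8.
No covering selection has total cost below 8.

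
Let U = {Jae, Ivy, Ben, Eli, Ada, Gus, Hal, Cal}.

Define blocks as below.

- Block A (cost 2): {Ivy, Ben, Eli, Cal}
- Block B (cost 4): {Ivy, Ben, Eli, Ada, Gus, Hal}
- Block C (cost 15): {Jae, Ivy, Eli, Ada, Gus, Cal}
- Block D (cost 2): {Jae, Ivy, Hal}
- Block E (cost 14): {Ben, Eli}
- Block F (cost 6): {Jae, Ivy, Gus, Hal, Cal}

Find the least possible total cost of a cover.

A, B, D together cover every item (A ∪ B ∪ D = {Jae, Ivy, Ben, Eli, Ada, Gus, Hal, Cal}); total cost 2 + 4 + 2 = 8.
No covering selection has total cost below 8.

8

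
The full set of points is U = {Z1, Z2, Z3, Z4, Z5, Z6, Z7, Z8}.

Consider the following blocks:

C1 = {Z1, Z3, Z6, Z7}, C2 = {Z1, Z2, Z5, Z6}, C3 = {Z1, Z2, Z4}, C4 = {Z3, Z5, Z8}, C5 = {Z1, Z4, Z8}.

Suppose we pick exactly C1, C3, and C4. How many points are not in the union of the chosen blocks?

Union of C1, C3, C4 = {Z1, Z2, Z3, Z4, Z5, Z6, Z7, Z8} — that's every point, so 0 are uncovered.

0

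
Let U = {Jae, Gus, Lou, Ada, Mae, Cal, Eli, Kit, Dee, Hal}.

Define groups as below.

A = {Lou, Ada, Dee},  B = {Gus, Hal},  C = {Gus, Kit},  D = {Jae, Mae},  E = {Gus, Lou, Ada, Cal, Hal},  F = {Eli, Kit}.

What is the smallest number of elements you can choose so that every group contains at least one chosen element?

4

The 4 elements {Gus, Ada, Mae, Kit} hit every group.
The groups A, B, D, F are pairwise disjoint, so any hitting set needs a separate element for each — at least 4. Hence 4 is optimal.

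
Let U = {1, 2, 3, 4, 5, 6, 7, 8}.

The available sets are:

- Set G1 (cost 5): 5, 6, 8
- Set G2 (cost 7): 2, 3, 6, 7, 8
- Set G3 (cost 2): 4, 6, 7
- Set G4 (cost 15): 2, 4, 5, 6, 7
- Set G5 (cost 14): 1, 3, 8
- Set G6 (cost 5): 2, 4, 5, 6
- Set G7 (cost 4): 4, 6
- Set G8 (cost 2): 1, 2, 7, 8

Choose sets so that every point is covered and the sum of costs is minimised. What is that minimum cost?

G2, G6, G8 together cover every point (G2 ∪ G6 ∪ G8 = {1, 2, 3, 4, 5, 6, 7, 8}); total cost 7 + 5 + 2 = 14.
The greedy pick G8, G3, G1, G2 costs 16; no covering selection beats 14.

14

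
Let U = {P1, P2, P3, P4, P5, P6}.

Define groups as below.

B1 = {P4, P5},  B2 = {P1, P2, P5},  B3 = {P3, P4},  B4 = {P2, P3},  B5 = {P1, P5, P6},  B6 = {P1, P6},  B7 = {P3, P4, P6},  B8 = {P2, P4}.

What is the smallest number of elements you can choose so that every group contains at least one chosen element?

3

Take H = {P1, P3, P4}. Each listed group contains at least one of these, so H is a hitting set of size 3.
The groups B1, B4, B6 are pairwise disjoint, so any hitting set needs a separate element for each — at least 3. Hence 3 is optimal.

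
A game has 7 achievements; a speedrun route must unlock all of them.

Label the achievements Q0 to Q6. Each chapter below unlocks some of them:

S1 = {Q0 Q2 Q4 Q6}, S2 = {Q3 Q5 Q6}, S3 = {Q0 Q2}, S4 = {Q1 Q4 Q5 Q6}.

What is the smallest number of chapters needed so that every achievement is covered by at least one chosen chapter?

3

S1 and S2 and S4 together: S1 ∪ S2 ∪ S4 = {Q0, Q1, Q2, Q3, Q4, Q5, Q6} — every achievement is covered.
Only S4 contains Q1, so S4 is forced; the remaining 3 achievements need at least 2 more chapters (each remaining chapter adds at most 2) — so at least 3 chapters are needed, and 3 is optimal.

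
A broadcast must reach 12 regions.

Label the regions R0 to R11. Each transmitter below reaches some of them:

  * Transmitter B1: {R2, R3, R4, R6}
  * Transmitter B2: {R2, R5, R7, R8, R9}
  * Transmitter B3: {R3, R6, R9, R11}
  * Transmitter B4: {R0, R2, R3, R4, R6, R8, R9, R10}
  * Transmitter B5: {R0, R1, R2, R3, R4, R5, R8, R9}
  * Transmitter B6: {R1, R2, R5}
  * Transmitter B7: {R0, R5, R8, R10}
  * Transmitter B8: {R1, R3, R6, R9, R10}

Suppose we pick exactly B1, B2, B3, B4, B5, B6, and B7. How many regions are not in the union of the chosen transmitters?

Union of B1, B2, B3, B4, B5, B6, B7 = {R0, R1, R2, R3, R4, R5, R6, R7, R8, R9, R10, R11} — that's every region, so 0 are uncovered.

0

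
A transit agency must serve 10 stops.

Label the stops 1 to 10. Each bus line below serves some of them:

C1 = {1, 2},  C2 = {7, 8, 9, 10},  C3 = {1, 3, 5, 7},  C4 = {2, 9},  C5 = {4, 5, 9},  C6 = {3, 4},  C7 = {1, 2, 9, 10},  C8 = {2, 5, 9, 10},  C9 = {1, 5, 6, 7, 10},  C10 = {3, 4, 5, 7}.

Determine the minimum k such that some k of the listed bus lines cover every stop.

Take {C2, C6, C8, C9}. Their union is {1, 2, 3, 4, 5, 6, 7, 8, 9, 10}, which is all 10 stops.
Only C9 contains 6, so C9 is forced; the remaining 5 stops need at least 3 more bus lines (each remaining bus line adds at most 2) — so at least 4 bus lines are needed, and 4 is optimal.

4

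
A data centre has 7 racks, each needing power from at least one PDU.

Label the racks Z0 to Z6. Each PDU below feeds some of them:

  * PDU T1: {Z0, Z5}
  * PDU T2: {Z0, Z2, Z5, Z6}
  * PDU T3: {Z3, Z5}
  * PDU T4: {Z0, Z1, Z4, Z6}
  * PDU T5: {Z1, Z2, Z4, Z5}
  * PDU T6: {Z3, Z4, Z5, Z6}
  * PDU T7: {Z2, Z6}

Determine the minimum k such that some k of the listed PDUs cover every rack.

3

T3 and T4 and T5 together: T3 ∪ T4 ∪ T5 = {Z0, Z1, Z2, Z3, Z4, Z5, Z6} — every rack is covered.
No 2 of the 7 PDUs cover everything (all 21 combinations miss at least one rack), so 3 is optimal.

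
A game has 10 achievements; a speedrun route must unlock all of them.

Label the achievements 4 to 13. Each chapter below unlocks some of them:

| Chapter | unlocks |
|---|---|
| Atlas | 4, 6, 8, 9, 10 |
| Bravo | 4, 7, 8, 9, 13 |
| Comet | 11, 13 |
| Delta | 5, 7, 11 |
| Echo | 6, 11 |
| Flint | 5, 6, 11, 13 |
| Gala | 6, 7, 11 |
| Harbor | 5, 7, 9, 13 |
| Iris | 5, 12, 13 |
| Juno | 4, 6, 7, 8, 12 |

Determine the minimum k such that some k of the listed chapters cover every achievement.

3

Atlas and Flint and Juno together: Atlas ∪ Flint ∪ Juno = {4, 5, 6, 7, 8, 9, 10, 11, 12, 13} — every achievement is covered.
Only Atlas contains 10, so Atlas is forced; the remaining 5 achievements need at least 2 more chapters (each remaining chapter adds at most 3) — so at least 3 chapters are needed, and 3 is optimal.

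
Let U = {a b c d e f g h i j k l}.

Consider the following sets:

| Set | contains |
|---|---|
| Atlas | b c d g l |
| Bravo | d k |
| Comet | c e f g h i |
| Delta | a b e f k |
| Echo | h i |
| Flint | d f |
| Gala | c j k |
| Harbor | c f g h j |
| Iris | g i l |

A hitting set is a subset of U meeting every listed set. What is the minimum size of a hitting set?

T = {f, g, h, k} meets every set (each contains at least one member of T), and |T| = 4.
No choice of 3 points meets every set, so 4 is the minimum.

4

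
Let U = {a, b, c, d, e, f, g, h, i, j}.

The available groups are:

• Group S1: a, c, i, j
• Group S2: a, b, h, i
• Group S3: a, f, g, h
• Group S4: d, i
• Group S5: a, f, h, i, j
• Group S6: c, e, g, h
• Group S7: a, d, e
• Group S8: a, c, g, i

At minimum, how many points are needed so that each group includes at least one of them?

T = {a, g, i} meets every group (each contains at least one member of T), and |T| = 3.
No choice of 2 points meets every group, so 3 is the minimum.

3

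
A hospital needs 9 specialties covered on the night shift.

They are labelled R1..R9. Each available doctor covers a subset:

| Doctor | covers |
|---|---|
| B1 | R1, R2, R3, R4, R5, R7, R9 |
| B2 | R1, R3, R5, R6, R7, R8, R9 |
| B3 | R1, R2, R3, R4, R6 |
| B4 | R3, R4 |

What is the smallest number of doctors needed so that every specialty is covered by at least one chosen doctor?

2

Take {B2, B3}. Their union is {R1, R2, R3, R4, R5, R6, R7, R8, R9}, which is all 9 specialties.
No single doctor has all 9 specialties (the largest, B1, has 7), so 2 is optimal.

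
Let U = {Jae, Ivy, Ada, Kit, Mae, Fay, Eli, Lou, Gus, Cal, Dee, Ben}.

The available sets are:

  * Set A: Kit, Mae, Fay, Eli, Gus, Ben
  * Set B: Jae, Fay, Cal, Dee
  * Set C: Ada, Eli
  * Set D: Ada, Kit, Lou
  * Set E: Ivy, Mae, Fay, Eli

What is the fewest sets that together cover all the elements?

Take {A, B, D, E}. Their union is {Jae, Ivy, Ada, Kit, Mae, Fay, Eli, Lou, Gus, Cal, Dee, Ben}, which is all 12 elements.
Only E contains Ivy, so E is forced; the remaining 8 elements need at least 3 more sets (each remaining set adds at most 3) — so at least 4 sets are needed, and 4 is optimal.

4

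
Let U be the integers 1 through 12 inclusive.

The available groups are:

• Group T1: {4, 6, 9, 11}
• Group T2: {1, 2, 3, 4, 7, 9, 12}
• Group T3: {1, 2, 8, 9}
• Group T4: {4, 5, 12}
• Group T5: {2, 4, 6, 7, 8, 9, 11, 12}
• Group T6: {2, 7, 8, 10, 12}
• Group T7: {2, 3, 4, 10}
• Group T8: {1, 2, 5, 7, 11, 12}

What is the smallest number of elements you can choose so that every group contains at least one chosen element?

2

H = {2, 4} meets every group (each contains at least one member of H), and |H| = 2.
The groups T3, T4 are pairwise disjoint, so any hitting set needs a separate element for each — at least 2. Hence 2 is optimal.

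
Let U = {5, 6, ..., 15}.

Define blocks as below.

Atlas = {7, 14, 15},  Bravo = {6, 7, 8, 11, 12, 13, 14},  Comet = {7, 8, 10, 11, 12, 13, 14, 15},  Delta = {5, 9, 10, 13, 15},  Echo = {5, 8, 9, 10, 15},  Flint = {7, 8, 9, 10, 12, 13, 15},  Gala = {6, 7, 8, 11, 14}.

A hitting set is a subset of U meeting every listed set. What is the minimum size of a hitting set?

2

The 2 points {7, 10} hit every block.
The blocks Delta, Gala are pairwise disjoint, so any hitting set needs a separate point for each — at least 2. Hence 2 is optimal.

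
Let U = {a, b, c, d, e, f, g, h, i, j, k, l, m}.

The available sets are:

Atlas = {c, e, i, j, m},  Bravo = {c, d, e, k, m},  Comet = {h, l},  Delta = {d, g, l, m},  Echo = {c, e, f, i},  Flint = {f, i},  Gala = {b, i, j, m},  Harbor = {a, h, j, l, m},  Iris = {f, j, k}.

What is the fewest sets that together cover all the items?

Atlas, Delta, Gala, Harbor, and Iris cover everything between them: the union {a, b, c, d, e, f, g, h, i, j, k, l, m} is all of U.
No 4 of the 9 sets cover everything (all 126 combinations miss at least one item), so 5 is optimal.

5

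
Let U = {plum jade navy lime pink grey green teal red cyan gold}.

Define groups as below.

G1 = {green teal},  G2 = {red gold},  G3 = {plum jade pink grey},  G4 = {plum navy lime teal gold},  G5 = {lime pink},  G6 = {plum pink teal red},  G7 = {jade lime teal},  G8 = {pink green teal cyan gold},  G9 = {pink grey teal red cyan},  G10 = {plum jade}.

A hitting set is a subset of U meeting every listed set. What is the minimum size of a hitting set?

4

Take H = {plum, lime, teal, gold}. Each listed group contains at least one of these, so H is a hitting set of size 4.
The groups G1, G2, G5, G10 are pairwise disjoint, so any hitting set needs a separate point for each — at least 4. Hence 4 is optimal.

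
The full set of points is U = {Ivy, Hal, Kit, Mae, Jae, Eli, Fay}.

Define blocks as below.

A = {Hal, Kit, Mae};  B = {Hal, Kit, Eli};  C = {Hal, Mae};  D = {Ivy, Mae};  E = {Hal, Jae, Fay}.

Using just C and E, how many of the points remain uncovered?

Union of C, E = {Hal, Mae, Jae, Fay}.
Not covered: Ivy, Kit, Eli — 3 points.

3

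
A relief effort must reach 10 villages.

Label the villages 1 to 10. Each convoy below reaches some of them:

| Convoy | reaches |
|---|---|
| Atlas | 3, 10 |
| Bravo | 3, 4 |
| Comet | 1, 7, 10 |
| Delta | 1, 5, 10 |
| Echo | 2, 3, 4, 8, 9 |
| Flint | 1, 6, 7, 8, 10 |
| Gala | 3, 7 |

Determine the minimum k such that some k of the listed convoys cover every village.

3

Take {Delta, Echo, Flint}. Their union is {1, 2, 3, 4, 5, 6, 7, 8, 9, 10}, which is all 10 villages.
Only Echo contains 2, so Echo is forced; the remaining 5 villages need at least 2 more convoys (each remaining convoy adds at most 4) — so at least 3 convoys are needed, and 3 is optimal.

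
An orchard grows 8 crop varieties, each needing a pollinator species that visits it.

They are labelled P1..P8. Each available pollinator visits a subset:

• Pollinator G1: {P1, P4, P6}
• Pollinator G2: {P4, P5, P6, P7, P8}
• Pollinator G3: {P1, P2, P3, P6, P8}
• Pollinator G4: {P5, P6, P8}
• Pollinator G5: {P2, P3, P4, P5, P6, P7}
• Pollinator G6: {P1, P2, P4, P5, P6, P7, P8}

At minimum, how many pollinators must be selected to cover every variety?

2

G3 and G6 together: G3 ∪ G6 = {P1, P2, P3, P4, P5, P6, P7, P8} — every variety is covered.
No single pollinator has all 8 varieties (the largest, G6, has 7), so 2 is optimal.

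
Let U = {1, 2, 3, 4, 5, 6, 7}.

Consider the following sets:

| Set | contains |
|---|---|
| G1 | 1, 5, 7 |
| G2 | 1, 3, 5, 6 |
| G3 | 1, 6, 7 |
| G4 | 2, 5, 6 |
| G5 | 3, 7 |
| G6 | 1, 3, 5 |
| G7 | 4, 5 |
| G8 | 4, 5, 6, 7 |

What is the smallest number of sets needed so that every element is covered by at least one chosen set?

3

G4 and G6 and G8 together: G4 ∪ G6 ∪ G8 = {1, 2, 3, 4, 5, 6, 7} — every element is covered.
Only G4 contains 2, so G4 is forced; the remaining 4 elements need at least 2 more sets (each remaining set adds at most 2) — so at least 3 sets are needed, and 3 is optimal.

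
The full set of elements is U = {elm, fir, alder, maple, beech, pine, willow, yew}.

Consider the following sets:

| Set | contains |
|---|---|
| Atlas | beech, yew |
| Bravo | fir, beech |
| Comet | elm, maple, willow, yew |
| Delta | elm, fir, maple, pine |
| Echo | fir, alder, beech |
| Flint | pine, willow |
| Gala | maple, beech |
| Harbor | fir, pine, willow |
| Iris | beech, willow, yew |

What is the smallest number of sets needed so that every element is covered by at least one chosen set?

3

Delta and Echo and Iris together: Delta ∪ Echo ∪ Iris = {elm, fir, alder, maple, beech, pine, willow, yew} — every element is covered.
Only Echo contains alder, so Echo is forced; the remaining 5 elements need at least 2 more sets (each remaining set adds at most 4) — so at least 3 sets are needed, and 3 is optimal.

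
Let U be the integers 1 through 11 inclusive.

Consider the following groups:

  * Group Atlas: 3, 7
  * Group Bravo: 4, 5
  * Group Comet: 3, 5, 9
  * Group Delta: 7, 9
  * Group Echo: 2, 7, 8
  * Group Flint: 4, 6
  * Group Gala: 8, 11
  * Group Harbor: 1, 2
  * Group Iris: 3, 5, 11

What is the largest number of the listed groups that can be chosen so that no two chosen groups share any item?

Delta, Flint, Gala, Harbor are pairwise disjoint (Delta={7,9}; Flint={4,6}; Gala={8,11}; Harbor={1,2}).
Every remaining group overlaps one of these, and no 5 of the listed groups are pairwise disjoint, so 4 is the maximum.

4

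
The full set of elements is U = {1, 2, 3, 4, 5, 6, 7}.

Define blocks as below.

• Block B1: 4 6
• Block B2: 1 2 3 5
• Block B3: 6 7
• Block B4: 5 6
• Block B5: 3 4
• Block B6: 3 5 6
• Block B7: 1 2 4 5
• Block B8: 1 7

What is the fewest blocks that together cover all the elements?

3

B2, B3, and B5 cover everything between them: the union {1, 2, 3, 4, 5, 6, 7} is all of U.
No 2 of the 8 blocks cover everything (all 28 combinations miss at least one element), so 3 is optimal.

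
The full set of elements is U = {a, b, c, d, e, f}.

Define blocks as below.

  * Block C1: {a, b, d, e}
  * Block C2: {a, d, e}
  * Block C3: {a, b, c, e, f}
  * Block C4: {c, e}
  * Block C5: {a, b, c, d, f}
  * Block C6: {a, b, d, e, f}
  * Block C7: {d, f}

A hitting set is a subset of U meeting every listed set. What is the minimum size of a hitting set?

Take H = {e, f}. Each listed block contains at least one of these, so H is a hitting set of size 2.
The blocks C4, C7 are pairwise disjoint, so any hitting set needs a separate element for each — at least 2. Hence 2 is optimal.

2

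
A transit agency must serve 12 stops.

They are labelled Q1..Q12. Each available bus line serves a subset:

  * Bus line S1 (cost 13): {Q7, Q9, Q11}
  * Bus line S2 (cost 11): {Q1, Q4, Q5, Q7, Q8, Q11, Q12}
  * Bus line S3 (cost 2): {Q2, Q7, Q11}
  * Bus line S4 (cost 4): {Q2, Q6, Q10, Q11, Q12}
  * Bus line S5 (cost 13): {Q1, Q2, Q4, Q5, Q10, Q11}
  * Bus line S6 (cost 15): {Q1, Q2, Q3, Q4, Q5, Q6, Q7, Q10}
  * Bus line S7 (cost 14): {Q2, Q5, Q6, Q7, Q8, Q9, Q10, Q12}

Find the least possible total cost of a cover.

31

S3, S6, S7 together cover every stop (S3 ∪ S6 ∪ S7 = {Q1, Q2, Q3, Q4, Q5, Q6, Q7, Q8, Q9, Q10, Q11, Q12}); total cost 2 + 15 + 14 = 31.
The greedy pick S3, S4, S2, S1, S6 costs 45; no covering selection beats 31.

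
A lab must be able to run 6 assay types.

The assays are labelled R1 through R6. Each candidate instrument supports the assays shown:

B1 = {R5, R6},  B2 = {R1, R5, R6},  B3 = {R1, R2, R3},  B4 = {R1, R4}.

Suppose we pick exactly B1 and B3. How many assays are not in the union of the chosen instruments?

Union of B1, B3 = {R1, R2, R3, R5, R6}.
Not covered: R4 — 1 assay.

1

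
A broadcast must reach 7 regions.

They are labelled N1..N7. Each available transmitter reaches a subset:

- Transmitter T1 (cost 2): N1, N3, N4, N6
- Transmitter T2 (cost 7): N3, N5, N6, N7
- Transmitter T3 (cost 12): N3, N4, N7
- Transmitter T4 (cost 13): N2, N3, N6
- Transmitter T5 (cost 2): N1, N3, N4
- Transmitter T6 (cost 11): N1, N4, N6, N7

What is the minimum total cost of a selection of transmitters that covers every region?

22

T1, T2, T4 together cover every region (T1 ∪ T2 ∪ T4 = {N1, N2, N3, N4, N5, N6, N7}); total cost 2 + 7 + 13 = 22.
No covering selection has total cost below 22.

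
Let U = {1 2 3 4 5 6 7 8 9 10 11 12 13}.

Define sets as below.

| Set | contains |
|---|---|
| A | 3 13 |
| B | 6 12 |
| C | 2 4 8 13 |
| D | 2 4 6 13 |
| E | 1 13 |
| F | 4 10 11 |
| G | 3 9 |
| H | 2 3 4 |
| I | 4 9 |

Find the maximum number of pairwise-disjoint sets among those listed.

4

B, E, F, G are pairwise disjoint (B={6,12}; E={1,13}; F={4,10,11}; G={3,9}).
Every remaining set overlaps one of these, and no 5 of the listed sets are pairwise disjoint, so 4 is the maximum.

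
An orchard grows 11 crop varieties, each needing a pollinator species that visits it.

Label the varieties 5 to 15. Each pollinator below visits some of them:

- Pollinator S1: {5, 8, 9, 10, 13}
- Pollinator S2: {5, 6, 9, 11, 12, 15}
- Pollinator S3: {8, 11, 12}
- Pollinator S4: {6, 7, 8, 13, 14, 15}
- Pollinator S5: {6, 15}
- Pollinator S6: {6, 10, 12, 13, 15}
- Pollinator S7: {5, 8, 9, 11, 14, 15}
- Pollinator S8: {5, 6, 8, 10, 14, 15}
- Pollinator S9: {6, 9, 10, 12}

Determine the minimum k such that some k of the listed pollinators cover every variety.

3

S4 and S6 and S7 together: S4 ∪ S6 ∪ S7 = {5, 6, 7, 8, 9, 10, 11, 12, 13, 14, 15} — every variety is covered.
Only S4 contains 7, so S4 is forced; the remaining 5 varieties need at least 2 more pollinators (each remaining pollinator adds at most 4) — so at least 3 pollinators are needed, and 3 is optimal.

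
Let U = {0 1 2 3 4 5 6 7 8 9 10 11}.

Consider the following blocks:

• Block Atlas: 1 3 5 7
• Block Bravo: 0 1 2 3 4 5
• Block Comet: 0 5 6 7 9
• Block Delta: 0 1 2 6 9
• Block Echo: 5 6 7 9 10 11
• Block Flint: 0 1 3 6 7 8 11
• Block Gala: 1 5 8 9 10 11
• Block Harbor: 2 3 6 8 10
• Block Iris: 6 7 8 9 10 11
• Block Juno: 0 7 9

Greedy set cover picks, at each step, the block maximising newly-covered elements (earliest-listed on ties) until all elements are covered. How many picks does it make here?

Greedy: pick Flint (covers 7 new) → pick Bravo (covers 3 new) → pick Echo (covers 2 new). Total picks: 3.
(The true minimum cover uses only 2 blocks, so greedy is not optimal here.)

3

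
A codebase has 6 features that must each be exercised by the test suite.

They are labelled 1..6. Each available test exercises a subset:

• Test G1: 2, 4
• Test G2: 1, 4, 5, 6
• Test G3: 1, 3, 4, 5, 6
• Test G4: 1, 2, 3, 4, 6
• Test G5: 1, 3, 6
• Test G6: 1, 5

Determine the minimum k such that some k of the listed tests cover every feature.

2

Take {G4, G6}. Their union is {1, 2, 3, 4, 5, 6}, which is all 6 features.
No single test has all 6 features (the largest, G3, has 5), so 2 is optimal.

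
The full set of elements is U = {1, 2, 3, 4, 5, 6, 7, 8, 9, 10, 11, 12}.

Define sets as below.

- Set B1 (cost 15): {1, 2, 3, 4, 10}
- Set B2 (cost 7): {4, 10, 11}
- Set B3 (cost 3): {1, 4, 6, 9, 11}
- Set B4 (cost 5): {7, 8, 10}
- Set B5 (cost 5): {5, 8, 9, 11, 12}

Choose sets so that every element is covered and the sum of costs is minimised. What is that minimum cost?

28

B1, B3, B4, B5 together cover every element (B1 ∪ B3 ∪ B4 ∪ B5 = {1, 2, 3, 4, 5, 6, 7, 8, 9, 10, 11, 12}); total cost 15 + 3 + 5 + 5 = 28.
No covering selection has total cost below 28.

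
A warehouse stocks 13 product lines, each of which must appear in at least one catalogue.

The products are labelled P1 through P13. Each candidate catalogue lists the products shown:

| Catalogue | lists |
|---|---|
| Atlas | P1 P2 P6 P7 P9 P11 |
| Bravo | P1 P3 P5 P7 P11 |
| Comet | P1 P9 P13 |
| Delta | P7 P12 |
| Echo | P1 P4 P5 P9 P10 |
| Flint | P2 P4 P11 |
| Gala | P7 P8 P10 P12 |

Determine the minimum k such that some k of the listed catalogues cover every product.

Atlas and Bravo and Comet and Echo and Gala together: Atlas ∪ Bravo ∪ Comet ∪ Echo ∪ Gala = {P1, P2, P3, P4, P5, P6, P7, P8, P9, P10, P11, P12, P13} — every product is covered.
No 4 of the 7 catalogues cover everything (all 35 combinations miss at least one product), so 5 is optimal.

5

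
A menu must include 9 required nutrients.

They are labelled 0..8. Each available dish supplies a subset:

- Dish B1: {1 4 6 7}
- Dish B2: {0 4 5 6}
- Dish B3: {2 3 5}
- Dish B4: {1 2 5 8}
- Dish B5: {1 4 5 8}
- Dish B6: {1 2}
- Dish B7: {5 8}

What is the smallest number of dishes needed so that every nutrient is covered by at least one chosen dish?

4

B1 and B2 and B3 and B4 together: B1 ∪ B2 ∪ B3 ∪ B4 = {0, 1, 2, 3, 4, 5, 6, 7, 8} — every nutrient is covered.
No 3 of the 7 dishes cover everything (all 35 combinations miss at least one nutrient), so 4 is optimal.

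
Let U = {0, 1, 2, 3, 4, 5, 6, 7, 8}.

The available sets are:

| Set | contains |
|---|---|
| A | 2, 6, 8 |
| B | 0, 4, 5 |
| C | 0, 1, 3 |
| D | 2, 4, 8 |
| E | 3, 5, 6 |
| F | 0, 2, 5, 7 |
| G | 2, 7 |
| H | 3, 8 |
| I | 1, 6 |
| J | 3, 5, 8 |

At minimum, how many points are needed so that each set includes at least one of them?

4

Take T = {3, 4, 6, 7}. Each listed set contains at least one of these, so T is a hitting set of size 4.
The sets B, G, H, I are pairwise disjoint, so any hitting set needs a separate point for each — at least 4. Hence 4 is optimal.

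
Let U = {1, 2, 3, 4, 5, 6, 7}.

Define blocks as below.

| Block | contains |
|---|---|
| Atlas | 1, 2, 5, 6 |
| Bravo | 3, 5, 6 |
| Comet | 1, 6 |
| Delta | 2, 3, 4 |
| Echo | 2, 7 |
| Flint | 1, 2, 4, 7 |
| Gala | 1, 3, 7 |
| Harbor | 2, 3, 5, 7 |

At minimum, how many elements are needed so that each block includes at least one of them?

3

The 3 elements {1, 3, 7} hit every block.
No choice of 2 elements meets every block, so 3 is the minimum.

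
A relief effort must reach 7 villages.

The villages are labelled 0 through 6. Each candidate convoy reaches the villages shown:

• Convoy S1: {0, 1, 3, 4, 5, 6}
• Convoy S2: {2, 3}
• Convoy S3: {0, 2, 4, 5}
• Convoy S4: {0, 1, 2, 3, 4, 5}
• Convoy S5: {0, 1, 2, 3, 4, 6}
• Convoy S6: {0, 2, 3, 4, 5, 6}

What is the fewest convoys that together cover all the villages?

2

Take {S1, S4}. Their union is {0, 1, 2, 3, 4, 5, 6}, which is all 7 villages.
No single convoy has all 7 villages (the largest, S1, has 6), so 2 is optimal.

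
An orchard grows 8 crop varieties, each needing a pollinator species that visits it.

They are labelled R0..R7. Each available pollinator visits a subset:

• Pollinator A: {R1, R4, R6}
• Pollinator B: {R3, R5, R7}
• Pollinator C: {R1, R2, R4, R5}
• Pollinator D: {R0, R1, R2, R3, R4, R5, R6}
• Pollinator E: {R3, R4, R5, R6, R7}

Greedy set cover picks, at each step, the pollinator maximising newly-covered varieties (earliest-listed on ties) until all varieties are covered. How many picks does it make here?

Greedy: pick D (covers 7 new) → pick B (covers 1 new). Total picks: 2.

2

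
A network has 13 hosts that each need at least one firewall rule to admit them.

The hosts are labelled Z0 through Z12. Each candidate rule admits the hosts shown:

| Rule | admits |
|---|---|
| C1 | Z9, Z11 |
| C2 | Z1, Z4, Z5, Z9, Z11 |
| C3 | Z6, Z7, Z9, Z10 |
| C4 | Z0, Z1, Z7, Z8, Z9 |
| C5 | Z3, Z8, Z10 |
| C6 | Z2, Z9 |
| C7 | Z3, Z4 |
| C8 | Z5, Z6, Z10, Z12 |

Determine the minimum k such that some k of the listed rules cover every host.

C2 and C4 and C5 and C6 and C8 together: C2 ∪ C4 ∪ C5 ∪ C6 ∪ C8 = {Z0, Z1, Z2, Z3, Z4, Z5, Z6, Z7, Z8, Z9, Z10, Z11, Z12} — every host is covered.
No 4 of the 8 rules cover everything (all 70 combinations miss at least one host), so 5 is optimal.

5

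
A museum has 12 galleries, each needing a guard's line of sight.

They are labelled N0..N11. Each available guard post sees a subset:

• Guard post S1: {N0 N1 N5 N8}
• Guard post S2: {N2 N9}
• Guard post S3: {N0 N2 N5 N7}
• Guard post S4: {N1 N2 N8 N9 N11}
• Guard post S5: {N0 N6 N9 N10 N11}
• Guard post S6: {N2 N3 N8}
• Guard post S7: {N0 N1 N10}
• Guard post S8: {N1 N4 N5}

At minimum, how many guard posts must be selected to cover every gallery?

Take {S3, S5, S6, S8}. Their union is {N0, N1, N2, N3, N4, N5, N6, N7, N8, N9, N10, N11}, which is all 12 galleries.
Only S5 contains N6, so S5 is forced; the remaining 7 galleries need at least 3 more guard posts (each remaining guard post adds at most 3) — so at least 4 guard posts are needed, and 4 is optimal.

4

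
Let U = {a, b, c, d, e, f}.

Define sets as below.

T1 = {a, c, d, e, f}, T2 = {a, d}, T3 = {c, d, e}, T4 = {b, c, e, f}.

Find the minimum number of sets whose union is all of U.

Take {T1, T4}. Their union is {a, b, c, d, e, f}, which is all 6 items.
No single set has all 6 items (the largest, T1, has 5), so 2 is optimal.

2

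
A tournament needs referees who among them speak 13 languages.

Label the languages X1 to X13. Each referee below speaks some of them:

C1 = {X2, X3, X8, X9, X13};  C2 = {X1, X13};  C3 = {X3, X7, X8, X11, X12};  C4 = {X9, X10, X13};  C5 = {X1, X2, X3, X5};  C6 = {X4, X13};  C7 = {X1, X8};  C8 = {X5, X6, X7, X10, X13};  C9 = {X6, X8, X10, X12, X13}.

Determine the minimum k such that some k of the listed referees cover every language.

C1 and C2 and C3 and C6 and C8 together: C1 ∪ C2 ∪ C3 ∪ C6 ∪ C8 = {X1, X2, X3, X4, X5, X6, X7, X8, X9, X10, X11, X12, X13} — every language is covered.
No 4 of the 9 referees cover everything (all 126 combinations miss at least one language), so 5 is optimal.

5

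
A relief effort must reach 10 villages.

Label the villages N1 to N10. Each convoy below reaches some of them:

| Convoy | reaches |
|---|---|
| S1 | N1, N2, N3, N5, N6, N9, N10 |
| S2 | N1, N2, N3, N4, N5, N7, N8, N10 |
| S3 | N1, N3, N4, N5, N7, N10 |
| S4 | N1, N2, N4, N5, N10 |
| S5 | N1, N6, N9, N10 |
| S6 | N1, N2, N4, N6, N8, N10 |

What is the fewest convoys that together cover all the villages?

2

S2 and S5 together: S2 ∪ S5 = {N1, N2, N3, N4, N5, N6, N7, N8, N9, N10} — every village is covered.
No single convoy has all 10 villages (the largest, S2, has 8), so 2 is optimal.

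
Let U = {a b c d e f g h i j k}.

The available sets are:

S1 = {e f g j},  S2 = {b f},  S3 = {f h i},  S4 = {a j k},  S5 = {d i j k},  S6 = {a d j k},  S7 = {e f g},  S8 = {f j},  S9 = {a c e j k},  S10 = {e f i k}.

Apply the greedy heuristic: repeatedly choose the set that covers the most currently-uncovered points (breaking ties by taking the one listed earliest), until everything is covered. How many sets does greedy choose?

5

Greedy: pick S9 (covers 5 new) → pick S3 (covers 3 new) → pick S1 (covers 1 new) → pick S2 (covers 1 new) → pick S5 (covers 1 new). Total picks: 5.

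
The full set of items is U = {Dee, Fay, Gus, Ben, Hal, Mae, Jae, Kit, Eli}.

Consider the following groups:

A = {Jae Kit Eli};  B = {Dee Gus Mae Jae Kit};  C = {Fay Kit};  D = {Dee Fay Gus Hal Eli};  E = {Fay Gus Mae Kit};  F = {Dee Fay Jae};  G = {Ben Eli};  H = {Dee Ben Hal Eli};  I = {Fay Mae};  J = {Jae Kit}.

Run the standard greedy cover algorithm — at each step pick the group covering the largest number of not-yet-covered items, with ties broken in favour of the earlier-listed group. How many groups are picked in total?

3

Greedy: pick B (covers 5 new) → pick D (covers 3 new) → pick G (covers 1 new). Total picks: 3.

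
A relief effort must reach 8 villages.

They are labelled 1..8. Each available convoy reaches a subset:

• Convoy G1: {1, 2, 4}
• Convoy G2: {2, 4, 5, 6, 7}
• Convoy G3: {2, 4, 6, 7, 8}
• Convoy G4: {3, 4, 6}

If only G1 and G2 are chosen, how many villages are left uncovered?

2

Union of G1, G2 = {1, 2, 4, 5, 6, 7}.
Not covered: 3, 8 — 2 villages.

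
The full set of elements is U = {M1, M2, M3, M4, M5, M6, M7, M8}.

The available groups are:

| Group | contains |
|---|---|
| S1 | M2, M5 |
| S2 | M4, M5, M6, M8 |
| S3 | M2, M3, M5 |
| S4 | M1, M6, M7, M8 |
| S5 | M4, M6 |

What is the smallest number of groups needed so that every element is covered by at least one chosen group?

S3, S4, and S5 cover everything between them: the union {M1, M2, M3, M4, M5, M6, M7, M8} is all of U.
Only S4 contains M1, so S4 is forced; the remaining 4 elements need at least 2 more groups (each remaining group adds at most 3) — so at least 3 groups are needed, and 3 is optimal.

3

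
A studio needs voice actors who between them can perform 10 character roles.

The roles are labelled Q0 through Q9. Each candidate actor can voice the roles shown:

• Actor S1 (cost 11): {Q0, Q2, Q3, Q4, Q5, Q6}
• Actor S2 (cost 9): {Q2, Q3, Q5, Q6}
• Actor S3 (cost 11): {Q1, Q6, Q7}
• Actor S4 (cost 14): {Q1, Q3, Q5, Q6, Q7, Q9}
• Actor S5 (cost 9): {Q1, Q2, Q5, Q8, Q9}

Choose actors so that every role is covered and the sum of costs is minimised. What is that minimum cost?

31

S1, S3, S5 together cover every role (S1 ∪ S3 ∪ S5 = {Q0, Q1, Q2, Q3, Q4, Q5, Q6, Q7, Q8, Q9}); total cost 11 + 11 + 9 = 31.
No covering selection has total cost below 31.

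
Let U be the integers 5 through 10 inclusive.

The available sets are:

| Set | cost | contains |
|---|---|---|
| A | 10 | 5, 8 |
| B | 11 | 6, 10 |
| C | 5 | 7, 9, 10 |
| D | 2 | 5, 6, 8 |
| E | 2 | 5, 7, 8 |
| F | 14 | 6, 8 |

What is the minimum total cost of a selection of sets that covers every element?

7

C, D together cover every element (C ∪ D = {5, 6, 7, 8, 9, 10}); total cost 5 + 2 = 7.
No covering selection has total cost below 7.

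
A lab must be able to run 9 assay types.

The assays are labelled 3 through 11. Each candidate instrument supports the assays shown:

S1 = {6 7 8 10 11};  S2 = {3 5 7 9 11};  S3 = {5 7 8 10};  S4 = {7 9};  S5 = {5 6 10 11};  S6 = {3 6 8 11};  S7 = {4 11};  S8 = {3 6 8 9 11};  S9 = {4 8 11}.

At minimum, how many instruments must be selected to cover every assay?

Take {S3, S8, S9}. Their union is {3, 4, 5, 6, 7, 8, 9, 10, 11}, which is all 9 assays.
No 2 of the 9 instruments cover everything (all 36 combinations miss at least one assay), so 3 is optimal.

3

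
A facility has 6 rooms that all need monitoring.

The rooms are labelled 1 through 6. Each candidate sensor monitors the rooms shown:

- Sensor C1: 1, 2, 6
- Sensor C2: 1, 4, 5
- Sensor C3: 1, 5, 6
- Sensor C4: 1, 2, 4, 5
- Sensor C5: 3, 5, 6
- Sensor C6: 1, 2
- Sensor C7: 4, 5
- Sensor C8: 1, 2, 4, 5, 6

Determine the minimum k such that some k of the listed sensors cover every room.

Take {C5, C8}. Their union is {1, 2, 3, 4, 5, 6}, which is all 6 rooms.
No single sensor has all 6 rooms (the largest, C8, has 5), so 2 is optimal.

2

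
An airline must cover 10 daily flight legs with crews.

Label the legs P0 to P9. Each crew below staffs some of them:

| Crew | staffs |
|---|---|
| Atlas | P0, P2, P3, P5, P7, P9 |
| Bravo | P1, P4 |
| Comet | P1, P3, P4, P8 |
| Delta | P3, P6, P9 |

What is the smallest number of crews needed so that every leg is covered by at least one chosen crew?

Atlas and Comet and Delta together: Atlas ∪ Comet ∪ Delta = {P0, P1, P2, P3, P4, P5, P6, P7, P8, P9} — every leg is covered.
Only Atlas contains P0, so Atlas is forced; the remaining 4 legs need at least 2 more crews (each remaining crew adds at most 3) — so at least 3 crews are needed, and 3 is optimal.

3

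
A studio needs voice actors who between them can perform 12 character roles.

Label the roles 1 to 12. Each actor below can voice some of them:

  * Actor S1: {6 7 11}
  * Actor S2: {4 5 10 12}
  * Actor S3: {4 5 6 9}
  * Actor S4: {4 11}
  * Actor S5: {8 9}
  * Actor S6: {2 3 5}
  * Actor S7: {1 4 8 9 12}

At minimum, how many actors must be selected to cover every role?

4

S1 and S2 and S6 and S7 together: S1 ∪ S2 ∪ S6 ∪ S7 = {1, 2, 3, 4, 5, 6, 7, 8, 9, 10, 11, 12} — every role is covered.
Only S7 contains 1, so S7 is forced; the remaining 7 roles need at least 3 more actors (each remaining actor adds at most 3) — so at least 4 actors are needed, and 4 is optimal.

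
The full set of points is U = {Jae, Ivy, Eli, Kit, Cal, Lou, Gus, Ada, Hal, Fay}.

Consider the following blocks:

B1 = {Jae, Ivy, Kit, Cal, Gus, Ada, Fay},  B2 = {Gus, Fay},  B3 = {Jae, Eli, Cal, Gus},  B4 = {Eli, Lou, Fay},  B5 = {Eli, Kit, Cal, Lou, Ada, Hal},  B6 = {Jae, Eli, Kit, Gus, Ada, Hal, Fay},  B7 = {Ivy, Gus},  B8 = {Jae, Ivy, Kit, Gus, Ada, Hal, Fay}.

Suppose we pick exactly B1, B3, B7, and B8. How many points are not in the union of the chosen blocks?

1

Union of B1, B3, B7, B8 = {Jae, Ivy, Eli, Kit, Cal, Gus, Ada, Hal, Fay}.
Not covered: Lou — 1 point.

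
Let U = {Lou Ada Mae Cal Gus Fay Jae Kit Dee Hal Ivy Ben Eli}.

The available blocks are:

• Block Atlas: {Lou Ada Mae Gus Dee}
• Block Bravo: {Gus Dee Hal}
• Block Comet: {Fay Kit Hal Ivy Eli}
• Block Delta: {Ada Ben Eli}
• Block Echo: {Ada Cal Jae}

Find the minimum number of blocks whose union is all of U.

Atlas and Comet and Delta and Echo together: Atlas ∪ Comet ∪ Delta ∪ Echo = {Lou, Ada, Mae, Cal, Gus, Fay, Jae, Kit, Dee, Hal, Ivy, Ben, Eli} — every point is covered.
Only Delta contains Ben, so Delta is forced; the remaining 10 points need at least 3 more blocks (each remaining block adds at most 4) — so at least 4 blocks are needed, and 4 is optimal.

4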